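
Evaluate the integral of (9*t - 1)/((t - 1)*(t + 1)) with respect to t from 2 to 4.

Factor the denominator: t**2 - 1 = (t + 1)(t - 1).
Partial fractions: (9*t - 1)/((t - 1)*(t + 1)) = 5/(t + 1) + 4/(t - 1).
An antiderivative is F(t) = 4*log(t - 1) + 5*log(t + 1).
Then F(4) - F(2) = (4*log(3) + 5*log(5)) - (5*log(3)) = -log(3) + 5*log(5).

-log(3) + 5*log(5)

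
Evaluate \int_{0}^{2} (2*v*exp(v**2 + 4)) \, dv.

Let u = v**2 + 4, so du = 2*v dv. When v = 0, u = 4; when v = 2, u = 8.
The integral becomes ∫ exp(u) du from 4 to 8, with antiderivative exp(u).
Back in v: F(v) = exp(v**2 + 4).
Then F(2) - F(0) = (exp(8)) - (exp(4)) = -exp(4) + exp(8).

-exp(4) + exp(8)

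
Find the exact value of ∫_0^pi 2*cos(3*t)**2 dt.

pi

Use the identity cos^2(3*t) = (1 + cos(6*t))/2.
An antiderivative is F(t) = t + sin(6*t)/6.
Then F(pi) - F(0) = (pi) - (0) = pi.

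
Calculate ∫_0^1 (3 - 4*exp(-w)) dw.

An antiderivative is F(w) = 3*w + 4*exp(-w).
Then F(1) - F(0) = (4*exp(-1) + 3) - (4) = -1 + 4*exp(-1).

-1 + 4*exp(-1)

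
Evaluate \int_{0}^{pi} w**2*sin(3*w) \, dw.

Integrate by parts twice (u = w^2, dv = sin(3*w) dw).
An antiderivative is F(w) = -w**2*cos(3*w)/3 + 2*w*sin(3*w)/9 + 2*cos(3*w)/27.
Then F(pi) - F(0) = (-2/27 + pi**2/3) - (2/27) = -4/27 + pi**2/3.

-4/27 + pi**2/3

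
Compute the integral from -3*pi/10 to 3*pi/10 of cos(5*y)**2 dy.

3*pi/10

Use the identity cos^2(5*y) = (1 + cos(10*y))/2.
An antiderivative is F(y) = y/2 + sin(10*y)/20.
Then F(3*pi/10) - F(-3*pi/10) = (3*pi/20) - (-3*pi/20) = 3*pi/10.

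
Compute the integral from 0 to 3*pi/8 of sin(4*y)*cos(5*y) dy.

Use the identity sin(4*y)cos(5*y) = [sin(9*y) + sin(-y)]/2.
An antiderivative is F(y) = cos(y)/2 - cos(9*y)/18.
Then F(3*pi/8) - F(0) = (5*sqrt(2 - sqrt(2))/18) - (4/9) = -4/9 + 5*sqrt(2 - sqrt(2))/18.

-4/9 + 5*sqrt(2 - sqrt(2))/18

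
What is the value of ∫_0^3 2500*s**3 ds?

Let u = 5*s, so du = 5 ds. When s = 0, u = 0; when s = 3, u = 15.
The integral becomes 4·∫ u**3 du from 0 to 15, with antiderivative u**4.
Back in s: F(s) = 625*s**4.
Then F(3) - F(0) = (50625) - (0) = 50625.

50625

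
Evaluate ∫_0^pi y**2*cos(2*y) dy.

pi/2

Integrate by parts twice (u = y^2, dv = cos(2*y) dy).
An antiderivative is F(y) = y**2*sin(2*y)/2 + y*cos(2*y)/2 - sin(2*y)/4.
Then F(pi) - F(0) = (pi/2) - (0) = pi/2.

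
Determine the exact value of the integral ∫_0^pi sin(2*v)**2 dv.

pi/2

Use the identity sin^2(2*v) = (1 - cos(4*v))/2.
An antiderivative is F(v) = v/2 - sin(4*v)/8.
Then F(pi) - F(0) = (pi/2) - (0) = pi/2.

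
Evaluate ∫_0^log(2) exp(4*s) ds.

15/4

Let u = exp(s), so du = exp(s) ds. When s = 0, u = 1; when s = log(2), u = 2.
The integral becomes ∫ u**3 du from 1 to 2, with antiderivative u**4/4.
Back in s: F(s) = exp(4*s)/4.
Then F(log(2)) - F(0) = (4) - (1/4) = 15/4.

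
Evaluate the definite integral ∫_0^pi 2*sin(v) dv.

An antiderivative is F(v) = -2*cos(v).
Then F(pi) - F(0) = (2) - (-2) = 4.

4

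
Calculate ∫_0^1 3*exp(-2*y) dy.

3/2 - 3*exp(-2)/2

An antiderivative is F(y) = -3*exp(-2*y)/2.
Then F(1) - F(0) = (-3*exp(-2)/2) - (-3/2) = 3/2 - 3*exp(-2)/2.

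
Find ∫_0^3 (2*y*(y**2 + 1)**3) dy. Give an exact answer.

Let u = y**2 + 1, so du = 2*y dy. When y = 0, u = 1; when y = 3, u = 10.
The integral becomes ∫ u**3 du from 1 to 10, with antiderivative u**4/4.
Back in y: F(y) = (y**2 + 1)**4/4.
Then F(3) - F(0) = (2500) - (1/4) = 9999/4.

9999/4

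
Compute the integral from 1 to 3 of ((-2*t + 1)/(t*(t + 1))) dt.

log(3/8)

Factor the denominator: t**2 + t = (t + 1)t.
Partial fractions: (-2*t + 1)/(t*(t + 1)) = -3/(t + 1) + 1/t.
An antiderivative is F(t) = log(t) - 3*log(t + 1).
Then F(3) - F(1) = (log(3/64)) - (-log(8)) = log(3/8).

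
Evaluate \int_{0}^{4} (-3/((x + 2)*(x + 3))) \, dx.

-6*log(3) + 3*log(7)

Factor the denominator: x**2 + 5*x + 6 = (x + 3)(x + 2).
Partial fractions: -3/((x + 2)*(x + 3)) = 3/(x + 3) - 3/(x + 2).
An antiderivative is F(x) = -3*log(x + 2) + 3*log(x + 3).
Then F(4) - F(0) = (-3*log(3) - 3*log(2) + 3*log(7)) - (log(27/8)) = -6*log(3) + 3*log(7).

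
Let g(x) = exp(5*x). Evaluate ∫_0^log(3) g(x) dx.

242/5

Let u = exp(x), so du = exp(x) dx. When x = 0, u = 1; when x = log(3), u = 3.
The integral becomes ∫ u**4 du from 1 to 3, with antiderivative u**5/5.
Back in x: F(x) = exp(5*x)/5.
Then F(log(3)) - F(0) = (243/5) - (1/5) = 242/5.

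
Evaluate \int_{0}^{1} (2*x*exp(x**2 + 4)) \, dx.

-exp(4) + exp(5)

Let u = x**2 + 4, so du = 2*x dx. When x = 0, u = 4; when x = 1, u = 5.
The integral becomes ∫ exp(u) du from 4 to 5, with antiderivative exp(u).
Back in x: F(x) = exp(x**2 + 4).
Then F(1) - F(0) = (exp(5)) - (exp(4)) = -exp(4) + exp(5).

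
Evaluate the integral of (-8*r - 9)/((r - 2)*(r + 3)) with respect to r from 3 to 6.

-7*log(2) - 3*log(3)

Factor the denominator: r**2 + r - 6 = (r + 3)(r - 2).
Partial fractions: (-8*r - 9)/((r - 2)*(r + 3)) = -3/(r + 3) - 5/(r - 2).
An antiderivative is F(r) = -5*log(r - 2) - 3*log(r + 3).
Then F(6) - F(3) = (-10*log(2) - 6*log(3)) - (-3*log(3) - 3*log(2)) = -7*log(2) - 3*log(3).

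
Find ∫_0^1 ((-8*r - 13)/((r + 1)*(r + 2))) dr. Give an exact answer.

-3*log(3) - 2*log(2)

Factor the denominator: r**2 + 3*r + 2 = (r + 2)(r + 1).
Partial fractions: (-8*r - 13)/((r + 1)*(r + 2)) = -3/(r + 2) - 5/(r + 1).
An antiderivative is F(r) = -5*log(r + 1) - 3*log(r + 2).
Then F(1) - F(0) = (-5*log(2) - 3*log(3)) - (-log(8)) = -3*log(3) - 2*log(2).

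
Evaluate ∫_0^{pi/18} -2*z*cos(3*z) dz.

-sqrt(3)/9 - pi/54 + 2/9

Integrate by parts once (u = z, dv = -2*cos(3*z) dz).
An antiderivative is F(z) = -2*z*sin(3*z)/3 - 2*cos(3*z)/9.
Then F(pi/18) - F(0) = (-sqrt(3)/9 - pi/54) - (-2/9) = -sqrt(3)/9 - pi/54 + 2/9.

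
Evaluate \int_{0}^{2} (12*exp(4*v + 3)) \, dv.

Let u = 4*v + 3, so du = 4 dv. When v = 0, u = 3; when v = 2, u = 11.
The integral becomes 3·∫ exp(u) du from 3 to 11, with antiderivative 3*exp(u).
Back in v: F(v) = 3*exp(4*v + 3).
Then F(2) - F(0) = (3*exp(11)) - (3*exp(3)) = -3*(1 - exp(8))*exp(3).

-3*(1 - exp(8))*exp(3)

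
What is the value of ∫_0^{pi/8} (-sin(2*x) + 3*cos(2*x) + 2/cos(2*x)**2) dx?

An antiderivative is F(x) = 3*sin(2*x)/2 + cos(2*x)/2 + tan(2*x).
Then F(pi/8) - F(0) = (1 + sqrt(2)) - (1/2) = 1/2 + sqrt(2).

1/2 + sqrt(2)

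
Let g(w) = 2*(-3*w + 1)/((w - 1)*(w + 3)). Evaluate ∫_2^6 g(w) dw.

Factor the denominator: w**2 + 2*w - 3 = (w + 3)(w - 1).
Partial fractions: 2*(-3*w + 1)/((w - 1)*(w + 3)) = -5/(w + 3) - 1/(w - 1).
An antiderivative is F(w) = -log(w - 1) - 5*log(w + 3).
Then F(6) - F(2) = (-10*log(3) - log(5)) - (-5*log(5)) = -10*log(3) + 4*log(5).

-10*log(3) + 4*log(5)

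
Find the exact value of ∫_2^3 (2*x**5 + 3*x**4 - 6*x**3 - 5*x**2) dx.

By the power rule, an antiderivative is F(x) = x**6/3 + 3*x**5/5 - 3*x**4/2 - 5*x**3/3.
Then F(3) - F(2) = (2223/10) - (16/5) = 2191/10.

2191/10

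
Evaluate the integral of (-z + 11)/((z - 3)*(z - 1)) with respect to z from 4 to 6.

Factor the denominator: z**2 - 4*z + 3 = (z - 1)(z - 3).
Partial fractions: (-z + 11)/((z - 3)*(z - 1)) = -5/(z - 1) + 4/(z - 3).
An antiderivative is F(z) = 4*log(z - 3) - 5*log(z - 1).
Then F(6) - F(4) = (-5*log(5) + 4*log(3)) - (-5*log(3)) = -5*log(5) + 9*log(3).

-5*log(5) + 9*log(3)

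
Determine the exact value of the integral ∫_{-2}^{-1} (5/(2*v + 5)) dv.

An antiderivative is F(v) = 5*log(2*v + 5)/2.
Then F(-1) - F(-2) = (5*log(3)/2) - (0) = 5*log(3)/2.

5*log(3)/2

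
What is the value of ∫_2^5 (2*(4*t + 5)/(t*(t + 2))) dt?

Factor the denominator: t**2 + 2*t = (t + 2)t.
Partial fractions: 2*(4*t + 5)/(t*(t + 2)) = 3/(t + 2) + 5/t.
An antiderivative is F(t) = 5*log(t) + 3*log(t + 2).
Then F(5) - F(2) = (3*log(7) + 5*log(5)) - (11*log(2)) = -11*log(2) + 3*log(7) + 5*log(5).

-11*log(2) + 3*log(7) + 5*log(5)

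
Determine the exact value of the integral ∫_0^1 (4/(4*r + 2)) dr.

Let u = 4*r + 2, so du = 4 dr. When r = 0, u = 2; when r = 1, u = 6.
The integral becomes ∫ 1/u du from 2 to 6, with antiderivative log(u).
Back in r: F(r) = log(4*r + 2).
Then F(1) - F(0) = (log(6)) - (log(2)) = log(3).

log(3)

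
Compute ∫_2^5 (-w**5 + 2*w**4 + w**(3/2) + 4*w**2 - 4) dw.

By the power rule, an antiderivative is F(w) = -w**6/6 + 2*w**(5/2)/5 + 2*w**5/5 + 4*w**3/3 - 4*w.
Then F(5) - F(2) = (-2415/2 + 10*sqrt(5)) - (8*sqrt(2)/5 + 24/5) = -12123/10 - 8*sqrt(2)/5 + 10*sqrt(5).

-12123/10 - 8*sqrt(2)/5 + 10*sqrt(5)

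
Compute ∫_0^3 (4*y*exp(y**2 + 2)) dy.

Let u = y**2 + 2, so du = 2*y dy. When y = 0, u = 2; when y = 3, u = 11.
The integral becomes 2·∫ exp(u) du from 2 to 11, with antiderivative 2*exp(u).
Back in y: F(y) = 2*exp(y**2 + 2).
Then F(3) - F(0) = (2*exp(11)) - (2*exp(2)) = -2*(1 - exp(9))*exp(2).

-2*(1 - exp(9))*exp(2)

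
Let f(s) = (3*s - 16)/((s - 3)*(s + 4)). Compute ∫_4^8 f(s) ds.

log(81/80)

Factor the denominator: s**2 + s - 12 = (s + 4)(s - 3).
Partial fractions: (3*s - 16)/((s - 3)*(s + 4)) = 4/(s + 4) - 1/(s - 3).
An antiderivative is F(s) = -log(s - 3) + 4*log(s + 4).
Then F(8) - F(4) = (-log(5) + 4*log(3) + 8*log(2)) - (12*log(2)) = log(81/80).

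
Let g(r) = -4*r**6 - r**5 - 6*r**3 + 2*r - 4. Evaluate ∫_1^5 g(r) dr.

-337220/7

By the power rule, an antiderivative is F(r) = -4*r**7/7 - r**6/6 - 3*r**4/2 + r**2 - 4*r.
Then F(5) - F(1) = (-1011770/21) - (-110/21) = -337220/7.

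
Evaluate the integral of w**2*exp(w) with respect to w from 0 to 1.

-2 + E

Integrate by parts twice (u = w^2, dv = exp(w) dw).
An antiderivative is F(w) = (w**2 - 2*w + 2)*exp(w).
Then F(1) - F(0) = (E) - (2) = -2 + E.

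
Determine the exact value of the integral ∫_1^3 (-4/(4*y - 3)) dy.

-log(9)

An antiderivative is F(y) = -log(4*y - 3).
Then F(3) - F(1) = (-log(9)) - (0) = -log(9).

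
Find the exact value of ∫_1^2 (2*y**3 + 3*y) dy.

12

By the power rule, an antiderivative is F(y) = y**4/2 + 3*y**2/2.
Then F(2) - F(1) = (14) - (2) = 12.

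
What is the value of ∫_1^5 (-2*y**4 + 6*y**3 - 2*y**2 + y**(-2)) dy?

-5932/15

By the power rule, an antiderivative is F(y) = -2*y**5/5 + 3*y**4/2 - 2*y**3/3 - 1/y.
Then F(5) - F(1) = (-11881/30) - (-17/30) = -5932/15.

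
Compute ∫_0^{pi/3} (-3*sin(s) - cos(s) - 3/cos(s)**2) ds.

-7*sqrt(3)/2 - 3/2

An antiderivative is F(s) = -sin(s) + 3*cos(s) - 3*tan(s).
Then F(pi/3) - F(0) = (3/2 - 7*sqrt(3)/2) - (3) = -7*sqrt(3)/2 - 3/2.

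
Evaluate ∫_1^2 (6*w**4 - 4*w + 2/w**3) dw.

639/20

By the power rule, an antiderivative is F(w) = 6*w**5/5 - 2*w**2 - 1/w**2.
Then F(2) - F(1) = (603/20) - (-9/5) = 639/20.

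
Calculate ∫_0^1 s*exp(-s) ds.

1 - 2*exp(-1)

Integrate by parts once (u = s, dv = exp(-s) ds).
An antiderivative is F(s) = (-s - 1)*exp(-s).
Then F(1) - F(0) = (-2*exp(-1)) - (-1) = 1 - 2*exp(-1).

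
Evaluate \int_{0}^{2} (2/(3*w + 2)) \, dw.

An antiderivative is F(w) = 2*log(3*w + 2)/3.
Then F(2) - F(0) = (log(4)) - (2*log(2)/3) = 4*log(2)/3.

4*log(2)/3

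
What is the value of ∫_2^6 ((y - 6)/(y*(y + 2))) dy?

Factor the denominator: y**2 + 2*y = (y + 2)y.
Partial fractions: (y - 6)/(y*(y + 2)) = 4/(y + 2) - 3/y.
An antiderivative is F(y) = -3*log(y) + 4*log(y + 2).
Then F(6) - F(2) = (-3*log(3) + 9*log(2)) - (log(32)) = log(16/27).

log(16/27)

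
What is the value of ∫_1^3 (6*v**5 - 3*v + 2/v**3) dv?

6452/9

By the power rule, an antiderivative is F(v) = v**6 - 3*v**2/2 - 1/v**2.
Then F(3) - F(1) = (12877/18) - (-3/2) = 6452/9.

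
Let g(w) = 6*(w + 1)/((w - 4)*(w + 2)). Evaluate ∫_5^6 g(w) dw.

Factor the denominator: w**2 - 2*w - 8 = (w + 2)(w - 4).
Partial fractions: 6*(w + 1)/((w - 4)*(w + 2)) = 1/(w + 2) + 5/(w - 4).
An antiderivative is F(w) = 5*log(w - 4) + log(w + 2).
Then F(6) - F(5) = (8*log(2)) - (log(7)) = -log(7) + 8*log(2).

-log(7) + 8*log(2)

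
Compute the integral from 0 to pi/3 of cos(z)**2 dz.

sqrt(3)/8 + pi/6

Use the identity cos^2(z) = (1 + cos(2*z))/2.
An antiderivative is F(z) = z/2 + sin(2*z)/4.
Then F(pi/3) - F(0) = (sqrt(3)/8 + pi/6) - (0) = sqrt(3)/8 + pi/6.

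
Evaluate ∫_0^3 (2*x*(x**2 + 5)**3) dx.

37791/4

Let u = x**2 + 5, so du = 2*x dx. When x = 0, u = 5; when x = 3, u = 14.
The integral becomes ∫ u**3 du from 5 to 14, with antiderivative u**4/4.
Back in x: F(x) = (x**2 + 5)**4/4.
Then F(3) - F(0) = (9604) - (625/4) = 37791/4.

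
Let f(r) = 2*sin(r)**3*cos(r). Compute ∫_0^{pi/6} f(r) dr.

1/32

Let u = sin(r), so du = cos(r) dr. When r = 0, u = 0; when r = pi/6, u = 1/2.
The integral becomes 2·∫ u**3 du from 0 to 1/2, with antiderivative u**4/2.
Back in r: F(r) = sin(r)**4/2.
Then F(pi/6) - F(0) = (1/32) - (0) = 1/32.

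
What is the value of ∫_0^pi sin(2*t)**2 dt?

Use the identity sin^2(2*t) = (1 - cos(4*t))/2.
An antiderivative is F(t) = t/2 - sin(4*t)/8.
Then F(pi) - F(0) = (pi/2) - (0) = pi/2.

pi/2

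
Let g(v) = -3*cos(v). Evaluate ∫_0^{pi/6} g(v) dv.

-3/2

An antiderivative is F(v) = -3*sin(v).
Then F(pi/6) - F(0) = (-3/2) - (0) = -3/2.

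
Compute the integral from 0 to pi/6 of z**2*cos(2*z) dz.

Integrate by parts twice (u = z^2, dv = cos(2*z) dz).
An antiderivative is F(z) = z**2*sin(2*z)/2 + z*cos(2*z)/2 - sin(2*z)/4.
Then F(pi/6) - F(0) = (-sqrt(3)/8 + sqrt(3)*pi**2/144 + pi/24) - (0) = -sqrt(3)/8 + sqrt(3)*pi**2/144 + pi/24.

-sqrt(3)/8 + sqrt(3)*pi**2/144 + pi/24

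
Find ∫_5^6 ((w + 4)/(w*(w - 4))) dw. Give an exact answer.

Factor the denominator: w**2 - 4*w = w(w - 4).
Partial fractions: (w + 4)/(w*(w - 4)) = -1/w + 2/(w - 4).
An antiderivative is F(w) = -log(w) + 2*log(w - 4).
Then F(6) - F(5) = (log(2/3)) - (-log(5)) = log(10/3).

log(10/3)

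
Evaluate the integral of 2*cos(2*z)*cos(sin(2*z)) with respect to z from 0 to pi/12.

Let u = sin(2*z), so du = 2*cos(2*z) dz. When z = 0, u = 0; when z = pi/12, u = 1/2.
The integral becomes ∫ cos(u) du from 0 to 1/2, with antiderivative sin(u).
Back in z: F(z) = sin(sin(2*z)).
Then F(pi/12) - F(0) = (sin(1/2)) - (0) = sin(1/2).

sin(1/2)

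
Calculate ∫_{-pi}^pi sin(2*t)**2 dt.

Use the identity sin^2(2*t) = (1 - cos(4*t))/2.
An antiderivative is F(t) = t/2 - sin(4*t)/8.
Then F(pi) - F(-pi) = (pi/2) - (-pi/2) = pi.

pi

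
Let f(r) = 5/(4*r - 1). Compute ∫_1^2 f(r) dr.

An antiderivative is F(r) = 5*log(4*r - 1)/4.
Then F(2) - F(1) = (5*log(7)/4) - (5*log(3)/4) = -5*log(3)/4 + 5*log(7)/4.

-5*log(3)/4 + 5*log(7)/4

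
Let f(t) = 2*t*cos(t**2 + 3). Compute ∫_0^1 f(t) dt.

sin(4) - sin(3)

Let u = t**2 + 3, so du = 2*t dt. When t = 0, u = 3; when t = 1, u = 4.
The integral becomes ∫ cos(u) du from 3 to 4, with antiderivative sin(u).
Back in t: F(t) = sin(t**2 + 3).
Then F(1) - F(0) = (sin(4)) - (sin(3)) = sin(4) - sin(3).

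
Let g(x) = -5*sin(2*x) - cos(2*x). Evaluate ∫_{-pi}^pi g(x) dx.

An antiderivative is F(x) = -sin(2*x)/2 + 5*cos(2*x)/2.
Then F(pi) - F(-pi) = (5/2) - (5/2) = 0.

0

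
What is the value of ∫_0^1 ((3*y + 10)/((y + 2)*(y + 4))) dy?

log(45/16)

Factor the denominator: y**2 + 6*y + 8 = (y + 4)(y + 2).
Partial fractions: (3*y + 10)/((y + 2)*(y + 4)) = 1/(y + 4) + 2/(y + 2).
An antiderivative is F(y) = 2*log(y + 2) + log(y + 4).
Then F(1) - F(0) = (log(45)) - (log(16)) = log(45/16).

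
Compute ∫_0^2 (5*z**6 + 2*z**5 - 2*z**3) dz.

By the power rule, an antiderivative is F(z) = 5*z**7/7 + z**6/3 - z**4/2.
Then F(2) - F(0) = (2200/21) - (0) = 2200/21.

2200/21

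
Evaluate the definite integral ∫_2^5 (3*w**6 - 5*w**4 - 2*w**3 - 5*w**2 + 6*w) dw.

By the power rule, an antiderivative is F(w) = 3*w**7/7 - w**5 - w**4/2 - 5*w**3/3 + 3*w**2.
Then F(5) - F(2) = (1256275/42) - (284/21) = 418569/14.

418569/14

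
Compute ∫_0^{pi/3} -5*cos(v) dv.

An antiderivative is F(v) = -5*sin(v).
Then F(pi/3) - F(0) = (-5*sqrt(3)/2) - (0) = -5*sqrt(3)/2.

-5*sqrt(3)/2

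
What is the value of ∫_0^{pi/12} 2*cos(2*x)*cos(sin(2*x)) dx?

Let u = sin(2*x), so du = 2*cos(2*x) dx. When x = 0, u = 0; when x = pi/12, u = 1/2.
The integral becomes ∫ cos(u) du from 0 to 1/2, with antiderivative sin(u).
Back in x: F(x) = sin(sin(2*x)).
Then F(pi/12) - F(0) = (sin(1/2)) - (0) = sin(1/2).

sin(1/2)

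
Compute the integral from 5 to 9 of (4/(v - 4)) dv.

4*log(5)

An antiderivative is F(v) = 4*log(v - 4).
Then F(9) - F(5) = (4*log(5)) - (0) = 4*log(5).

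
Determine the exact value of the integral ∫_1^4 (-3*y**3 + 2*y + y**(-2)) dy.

By the power rule, an antiderivative is F(y) = -3*y**4/4 + y**2 - 1/y.
Then F(4) - F(1) = (-705/4) - (-3/4) = -351/2.

-351/2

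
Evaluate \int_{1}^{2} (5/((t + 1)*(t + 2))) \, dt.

Factor the denominator: t**2 + 3*t + 2 = (t + 2)(t + 1).
Partial fractions: 5/((t + 1)*(t + 2)) = -5/(t + 2) + 5/(t + 1).
An antiderivative is F(t) = 5*log(t + 1) - 5*log(t + 2).
Then F(2) - F(1) = (-10*log(2) + 5*log(3)) - (-5*log(3) + 5*log(2)) = -15*log(2) + 10*log(3).

-15*log(2) + 10*log(3)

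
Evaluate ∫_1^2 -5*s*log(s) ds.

15/4 - 10*log(2)

Integrate by parts once (u = ln s, dv = -5*s ds).
An antiderivative is F(s) = -5*s**2*(2*log(s) - 1)/4.
Then F(2) - F(1) = (5 - 10*log(2)) - (5/4) = 15/4 - 10*log(2).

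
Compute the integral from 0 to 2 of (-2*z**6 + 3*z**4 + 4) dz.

-328/35

By the power rule, an antiderivative is F(z) = -2*z**7/7 + 3*z**5/5 + 4*z.
Then F(2) - F(0) = (-328/35) - (0) = -328/35.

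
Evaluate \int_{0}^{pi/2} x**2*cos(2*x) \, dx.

Integrate by parts twice (u = x^2, dv = cos(2*x) dx).
An antiderivative is F(x) = x**2*sin(2*x)/2 + x*cos(2*x)/2 - sin(2*x)/4.
Then F(pi/2) - F(0) = (-pi/4) - (0) = -pi/4.

-pi/4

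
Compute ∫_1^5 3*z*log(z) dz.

-18 + 75*log(5)/2

Integrate by parts once (u = ln z, dv = 3*z dz).
An antiderivative is F(z) = 3*z**2*(2*log(z) - 1)/4.
Then F(5) - F(1) = (-75/4 + 75*log(5)/2) - (-3/4) = -18 + 75*log(5)/2.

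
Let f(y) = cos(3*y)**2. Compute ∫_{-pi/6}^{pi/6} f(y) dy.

pi/6

Use the identity cos^2(3*y) = (1 + cos(6*y))/2.
An antiderivative is F(y) = y/2 + sin(6*y)/12.
Then F(pi/6) - F(-pi/6) = (pi/12) - (-pi/12) = pi/6.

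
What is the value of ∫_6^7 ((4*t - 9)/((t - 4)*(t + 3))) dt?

-5*log(3) + 2*log(2) + 3*log(5)

Factor the denominator: t**2 - t - 12 = (t + 3)(t - 4).
Partial fractions: (4*t - 9)/((t - 4)*(t + 3)) = 3/(t + 3) + 1/(t - 4).
An antiderivative is F(t) = log(t - 4) + 3*log(t + 3).
Then F(7) - F(6) = (log(3) + 3*log(2) + 3*log(5)) - (log(2) + 6*log(3)) = -5*log(3) + 2*log(2) + 3*log(5).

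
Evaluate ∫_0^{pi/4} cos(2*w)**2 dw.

pi/8

Use the identity cos^2(2*w) = (1 + cos(4*w))/2.
An antiderivative is F(w) = w/2 + sin(4*w)/8.
Then F(pi/4) - F(0) = (pi/8) - (0) = pi/8.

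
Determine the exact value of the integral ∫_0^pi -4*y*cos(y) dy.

8

Integrate by parts once (u = y, dv = -4*cos(y) dy).
An antiderivative is F(y) = -4*y*sin(y) - 4*cos(y).
Then F(pi) - F(0) = (4) - (-4) = 8.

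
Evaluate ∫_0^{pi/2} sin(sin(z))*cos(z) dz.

1 - cos(1)

Let u = sin(z), so du = cos(z) dz. When z = 0, u = 0; when z = pi/2, u = 1.
The integral becomes ∫ sin(u) du from 0 to 1, with antiderivative -cos(u).
Back in z: F(z) = -cos(sin(z)).
Then F(pi/2) - F(0) = (-cos(1)) - (-1) = 1 - cos(1).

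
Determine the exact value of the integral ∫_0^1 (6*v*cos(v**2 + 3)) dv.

3*sin(4) - 3*sin(3)

Let u = v**2 + 3, so du = 2*v dv. When v = 0, u = 3; when v = 1, u = 4.
The integral becomes 3·∫ cos(u) du from 3 to 4, with antiderivative 3*sin(u).
Back in v: F(v) = 3*sin(v**2 + 3).
Then F(1) - F(0) = (3*sin(4)) - (3*sin(3)) = 3*sin(4) - 3*sin(3).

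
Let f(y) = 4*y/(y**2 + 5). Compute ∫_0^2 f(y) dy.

Let u = y**2 + 5, so du = 2*y dy. When y = 0, u = 5; when y = 2, u = 9.
The integral becomes 2·∫ 1/u du from 5 to 9, with antiderivative 2*log(u).
Back in y: F(y) = 2*log(y**2 + 5).
Then F(2) - F(0) = (log(81)) - (log(25)) = log(81/25).

log(81/25)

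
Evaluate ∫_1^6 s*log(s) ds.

-35/4 + 18*log(2) + 18*log(3)

Integrate by parts once (u = ln s, dv = s ds).
An antiderivative is F(s) = s**2*(2*log(s) - 1)/4.
Then F(6) - F(1) = (-9 + 18*log(2) + 18*log(3)) - (-1/4) = -35/4 + 18*log(2) + 18*log(3).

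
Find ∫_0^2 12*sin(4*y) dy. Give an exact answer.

Let u = 4*y, so du = 4 dy. When y = 0, u = 0; when y = 2, u = 8.
The integral becomes 3·∫ sin(u) du from 0 to 8, with antiderivative -3*cos(u).
Back in y: F(y) = -3*cos(4*y).
Then F(2) - F(0) = (-3*cos(8)) - (-3) = 3 - 3*cos(8).

3 - 3*cos(8)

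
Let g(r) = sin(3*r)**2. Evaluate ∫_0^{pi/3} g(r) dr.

pi/6

Use the identity sin^2(3*r) = (1 - cos(6*r))/2.
An antiderivative is F(r) = r/2 - sin(6*r)/12.
Then F(pi/3) - F(0) = (pi/6) - (0) = pi/6.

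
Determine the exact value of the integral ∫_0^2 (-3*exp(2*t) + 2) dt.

An antiderivative is F(t) = -3*exp(2*t)/2 + 2*t.
Then F(2) - F(0) = (4 - 3*exp(4)/2) - (-3/2) = 11/2 - 3*exp(4)/2.

11/2 - 3*exp(4)/2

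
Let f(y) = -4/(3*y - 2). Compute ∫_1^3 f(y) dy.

An antiderivative is F(y) = -4*log(3*y - 2)/3.
Then F(3) - F(1) = (-4*log(7)/3) - (0) = -4*log(7)/3.

-4*log(7)/3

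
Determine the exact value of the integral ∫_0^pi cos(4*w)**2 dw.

pi/2

Use the identity cos^2(4*w) = (1 + cos(8*w))/2.
An antiderivative is F(w) = w/2 + sin(8*w)/16.
Then F(pi) - F(0) = (pi/2) - (0) = pi/2.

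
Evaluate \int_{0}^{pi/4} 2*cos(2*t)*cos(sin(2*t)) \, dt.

Let u = sin(2*t), so du = 2*cos(2*t) dt. When t = 0, u = 0; when t = pi/4, u = 1.
The integral becomes ∫ cos(u) du from 0 to 1, with antiderivative sin(u).
Back in t: F(t) = sin(sin(2*t)).
Then F(pi/4) - F(0) = (sin(1)) - (0) = sin(1).

sin(1)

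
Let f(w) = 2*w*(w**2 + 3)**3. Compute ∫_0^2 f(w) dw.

580

Let u = w**2 + 3, so du = 2*w dw. When w = 0, u = 3; when w = 2, u = 7.
The integral becomes ∫ u**3 du from 3 to 7, with antiderivative u**4/4.
Back in w: F(w) = (w**2 + 3)**4/4.
Then F(2) - F(0) = (2401/4) - (81/4) = 580.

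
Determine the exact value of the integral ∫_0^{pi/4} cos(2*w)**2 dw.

pi/8

Use the identity cos^2(2*w) = (1 + cos(4*w))/2.
An antiderivative is F(w) = w/2 + sin(4*w)/8.
Then F(pi/4) - F(0) = (pi/8) - (0) = pi/8.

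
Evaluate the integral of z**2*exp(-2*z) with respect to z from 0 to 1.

Integrate by parts twice (u = z^2, dv = exp(-2*z) dz).
An antiderivative is F(z) = (-2*z**2 - 2*z - 1)*exp(-2*z)/4.
Then F(1) - F(0) = (-5*exp(-2)/4) - (-1/4) = (-5 + exp(2))*exp(-2)/4.

(-5 + exp(2))*exp(-2)/4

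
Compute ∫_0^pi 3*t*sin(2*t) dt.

Integrate by parts once (u = t, dv = 3*sin(2*t) dt).
An antiderivative is F(t) = -3*t*cos(2*t)/2 + 3*sin(2*t)/4.
Then F(pi) - F(0) = (-3*pi/2) - (0) = -3*pi/2.

-3*pi/2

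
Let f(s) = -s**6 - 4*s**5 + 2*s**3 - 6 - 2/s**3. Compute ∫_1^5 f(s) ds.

By the power rule, an antiderivative is F(s) = -s**7/7 - 2*s**6/3 + s**4/2 - 6*s + s**(-2).
Then F(5) - F(1) = (-22359583/1050) - (-223/42) = -3725668/175.

-3725668/175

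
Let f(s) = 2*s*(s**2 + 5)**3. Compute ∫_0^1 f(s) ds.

Let u = s**2 + 5, so du = 2*s ds. When s = 0, u = 5; when s = 1, u = 6.
The integral becomes ∫ u**3 du from 5 to 6, with antiderivative u**4/4.
Back in s: F(s) = (s**2 + 5)**4/4.
Then F(1) - F(0) = (324) - (625/4) = 671/4.

671/4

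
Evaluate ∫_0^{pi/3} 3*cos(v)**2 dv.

3*sqrt(3)/8 + pi/2

Use the identity cos^2(v) = (1 + cos(2*v))/2.
An antiderivative is F(v) = 3*v/2 + 3*sin(2*v)/4.
Then F(pi/3) - F(0) = (3*sqrt(3)/8 + pi/2) - (0) = 3*sqrt(3)/8 + pi/2.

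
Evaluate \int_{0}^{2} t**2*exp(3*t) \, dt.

Integrate by parts twice (u = t^2, dv = exp(3*t) dt).
An antiderivative is F(t) = (9*t**2 - 6*t + 2)*exp(3*t)/27.
Then F(2) - F(0) = (26*exp(6)/27) - (2/27) = -2/27 + 26*exp(6)/27.

-2/27 + 26*exp(6)/27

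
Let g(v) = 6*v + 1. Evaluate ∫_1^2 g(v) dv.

By the power rule, an antiderivative is F(v) = 3*v**2 + v.
Then F(2) - F(1) = (14) - (4) = 10.

10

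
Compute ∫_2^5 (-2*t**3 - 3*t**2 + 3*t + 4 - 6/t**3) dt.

-37863/100

By the power rule, an antiderivative is F(t) = -t**4/2 - t**3 + 3*t**2/2 + 4*t + 3/t**2.
Then F(5) - F(2) = (-9497/25) - (-5/4) = -37863/100.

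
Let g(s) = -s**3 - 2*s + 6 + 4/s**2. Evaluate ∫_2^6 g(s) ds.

-980/3

By the power rule, an antiderivative is F(s) = -s**4/4 - s**2 + 6*s - 4/s.
Then F(6) - F(2) = (-974/3) - (2) = -980/3.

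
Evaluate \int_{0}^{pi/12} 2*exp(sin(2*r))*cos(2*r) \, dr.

Let u = sin(2*r), so du = 2*cos(2*r) dr. When r = 0, u = 0; when r = pi/12, u = 1/2.
The integral becomes ∫ exp(u) du from 0 to 1/2, with antiderivative exp(u).
Back in r: F(r) = exp(sin(2*r)).
Then F(pi/12) - F(0) = (exp(1/2)) - (1) = -1 + exp(1/2).

-1 + exp(1/2)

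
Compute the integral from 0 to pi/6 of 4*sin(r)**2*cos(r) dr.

1/6

Let u = sin(r), so du = cos(r) dr. When r = 0, u = 0; when r = pi/6, u = 1/2.
The integral becomes 4·∫ u**2 du from 0 to 1/2, with antiderivative 4*u**3/3.
Back in r: F(r) = 4*sin(r)**3/3.
Then F(pi/6) - F(0) = (1/6) - (0) = 1/6.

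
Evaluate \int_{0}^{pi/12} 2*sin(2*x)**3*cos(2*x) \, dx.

Let u = sin(2*x), so du = 2*cos(2*x) dx. When x = 0, u = 0; when x = pi/12, u = 1/2.
The integral becomes ∫ u**3 du from 0 to 1/2, with antiderivative u**4/4.
Back in x: F(x) = sin(2*x)**4/4.
Then F(pi/12) - F(0) = (1/64) - (0) = 1/64.

1/64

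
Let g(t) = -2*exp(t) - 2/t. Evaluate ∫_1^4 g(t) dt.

An antiderivative is F(t) = -2*exp(t) - 2*log(t).
Then F(4) - F(1) = (-2*exp(4) - 2*log(4)) - (-2*exp(1)) = -2*exp(4) - 2*log(4) + 2*exp(1).

-2*exp(4) - 2*log(4) + 2*exp(1)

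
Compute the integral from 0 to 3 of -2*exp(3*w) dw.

An antiderivative is F(w) = -2*exp(3*w)/3.
Then F(3) - F(0) = (-2*exp(9)/3) - (-2/3) = 2/3 - 2*exp(9)/3.

2/3 - 2*exp(9)/3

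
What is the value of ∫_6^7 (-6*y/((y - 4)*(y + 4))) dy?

-3*log(11) - 3*log(3) + 6*log(2) + 3*log(5)

Factor the denominator: y**2 - 16 = (y + 4)(y - 4).
Partial fractions: -6*y/((y - 4)*(y + 4)) = -3/(y + 4) - 3/(y - 4).
An antiderivative is F(y) = -3*log(y - 4) - 3*log(y + 4).
Then F(7) - F(6) = (-3*log(11) - 3*log(3)) - (-3*log(5) - 6*log(2)) = -3*log(11) - 3*log(3) + 6*log(2) + 3*log(5).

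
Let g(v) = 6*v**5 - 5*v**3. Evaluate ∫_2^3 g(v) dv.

2335/4

By the power rule, an antiderivative is F(v) = v**6 - 5*v**4/4.
Then F(3) - F(2) = (2511/4) - (44) = 2335/4.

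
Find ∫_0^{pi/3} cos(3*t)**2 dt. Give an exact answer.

Use the identity cos^2(3*t) = (1 + cos(6*t))/2.
An antiderivative is F(t) = t/2 + sin(6*t)/12.
Then F(pi/3) - F(0) = (pi/6) - (0) = pi/6.

pi/6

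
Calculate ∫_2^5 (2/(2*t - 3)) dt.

log(7)

An antiderivative is F(t) = log(2*t - 3).
Then F(5) - F(2) = (log(7)) - (0) = log(7).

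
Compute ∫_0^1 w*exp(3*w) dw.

1/9 + 2*exp(3)/9

Integrate by parts once (u = w, dv = exp(3*w) dw).
An antiderivative is F(w) = (3*w - 1)*exp(3*w)/9.
Then F(1) - F(0) = (2*exp(3)/9) - (-1/9) = 1/9 + 2*exp(3)/9.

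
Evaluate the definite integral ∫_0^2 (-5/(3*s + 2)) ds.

An antiderivative is F(s) = -5*log(3*s + 2)/3.
Then F(2) - F(0) = (-log(32)) - (-5*log(2)/3) = -10*log(2)/3.

-10*log(2)/3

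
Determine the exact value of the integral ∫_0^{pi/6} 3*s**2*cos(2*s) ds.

Integrate by parts twice (u = s^2, dv = 3*cos(2*s) ds).
An antiderivative is F(s) = 3*s**2*sin(2*s)/2 + 3*s*cos(2*s)/2 - 3*sin(2*s)/4.
Then F(pi/6) - F(0) = (-3*sqrt(3)/8 + sqrt(3)*pi**2/48 + pi/8) - (0) = -3*sqrt(3)/8 + sqrt(3)*pi**2/48 + pi/8.

-3*sqrt(3)/8 + sqrt(3)*pi**2/48 + pi/8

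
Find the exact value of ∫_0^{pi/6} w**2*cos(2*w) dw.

-sqrt(3)/8 + sqrt(3)*pi**2/144 + pi/24

Integrate by parts twice (u = w^2, dv = cos(2*w) dw).
An antiderivative is F(w) = w**2*sin(2*w)/2 + w*cos(2*w)/2 - sin(2*w)/4.
Then F(pi/6) - F(0) = (-sqrt(3)/8 + sqrt(3)*pi**2/144 + pi/24) - (0) = -sqrt(3)/8 + sqrt(3)*pi**2/144 + pi/24.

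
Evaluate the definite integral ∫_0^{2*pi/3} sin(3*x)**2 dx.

Use the identity sin^2(3*x) = (1 - cos(6*x))/2.
An antiderivative is F(x) = x/2 - sin(6*x)/12.
Then F(2*pi/3) - F(0) = (pi/3) - (0) = pi/3.

pi/3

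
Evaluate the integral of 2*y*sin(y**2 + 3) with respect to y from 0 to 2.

cos(3) - cos(7)

Let u = y**2 + 3, so du = 2*y dy. When y = 0, u = 3; when y = 2, u = 7.
The integral becomes ∫ sin(u) du from 3 to 7, with antiderivative -cos(u).
Back in y: F(y) = -cos(y**2 + 3).
Then F(2) - F(0) = (-cos(7)) - (-cos(3)) = cos(3) - cos(7).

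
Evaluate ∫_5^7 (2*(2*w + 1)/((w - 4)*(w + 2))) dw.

-log(7) + 5*log(3)

Factor the denominator: w**2 - 2*w - 8 = (w + 2)(w - 4).
Partial fractions: 2*(2*w + 1)/((w - 4)*(w + 2)) = 1/(w + 2) + 3/(w - 4).
An antiderivative is F(w) = 3*log(w - 4) + log(w + 2).
Then F(7) - F(5) = (5*log(3)) - (log(7)) = -log(7) + 5*log(3).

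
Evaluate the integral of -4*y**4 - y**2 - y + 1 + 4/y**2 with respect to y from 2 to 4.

By the power rule, an antiderivative is F(y) = -4*y**5/5 - y**3/3 - y**2/2 + y - 4/y.
Then F(4) - F(2) = (-12683/15) - (-454/15) = -12229/15.

-12229/15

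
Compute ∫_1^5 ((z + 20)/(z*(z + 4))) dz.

Factor the denominator: z**2 + 4*z = (z + 4)z.
Partial fractions: (z + 20)/(z*(z + 4)) = -4/(z + 4) + 5/z.
An antiderivative is F(z) = 5*log(z) - 4*log(z + 4).
Then F(5) - F(1) = (-8*log(3) + 5*log(5)) - (-4*log(5)) = -8*log(3) + 9*log(5).

-8*log(3) + 9*log(5)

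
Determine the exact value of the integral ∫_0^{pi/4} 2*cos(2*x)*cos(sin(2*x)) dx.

sin(1)

Let u = sin(2*x), so du = 2*cos(2*x) dx. When x = 0, u = 0; when x = pi/4, u = 1.
The integral becomes ∫ cos(u) du from 0 to 1, with antiderivative sin(u).
Back in x: F(x) = sin(sin(2*x)).
Then F(pi/4) - F(0) = (sin(1)) - (0) = sin(1).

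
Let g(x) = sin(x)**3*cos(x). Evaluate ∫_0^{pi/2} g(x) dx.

Let u = sin(x), so du = cos(x) dx. When x = 0, u = 0; when x = pi/2, u = 1.
The integral becomes ∫ u**3 du from 0 to 1, with antiderivative u**4/4.
Back in x: F(x) = sin(x)**4/4.
Then F(pi/2) - F(0) = (1/4) - (0) = 1/4.

1/4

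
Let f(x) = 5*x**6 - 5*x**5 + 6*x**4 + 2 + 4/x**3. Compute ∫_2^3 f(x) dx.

369188/315

By the power rule, an antiderivative is F(x) = 5*x**7/7 - 5*x**6/6 + 6*x**5/5 + 2*x - 2/x**2.
Then F(3) - F(2) = (788773/630) - (16799/210) = 369188/315.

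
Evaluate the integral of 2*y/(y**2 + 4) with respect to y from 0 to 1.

Let u = y**2 + 4, so du = 2*y dy. When y = 0, u = 4; when y = 1, u = 5.
The integral becomes ∫ 1/u du from 4 to 5, with antiderivative log(u).
Back in y: F(y) = log(y**2 + 4).
Then F(1) - F(0) = (log(5)) - (log(4)) = log(5/4).

log(5/4)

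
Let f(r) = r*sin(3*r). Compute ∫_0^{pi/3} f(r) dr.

Integrate by parts once (u = r, dv = sin(3*r) dr).
An antiderivative is F(r) = -r*cos(3*r)/3 + sin(3*r)/9.
Then F(pi/3) - F(0) = (pi/9) - (0) = pi/9.

pi/9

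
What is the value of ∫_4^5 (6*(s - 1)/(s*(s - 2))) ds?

Factor the denominator: s**2 - 2*s = s(s - 2).
Partial fractions: 6*(s - 1)/(s*(s - 2)) = 3/s + 3/(s - 2).
An antiderivative is F(s) = 3*log(s) + 3*log(s - 2).
Then F(5) - F(4) = (3*log(3) + 3*log(5)) - (9*log(2)) = -9*log(2) + 3*log(3) + 3*log(5).

-9*log(2) + 3*log(3) + 3*log(5)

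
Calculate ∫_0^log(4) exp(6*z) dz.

1365/2

Let u = exp(z), so du = exp(z) dz. When z = 0, u = 1; when z = log(4), u = 4.
The integral becomes ∫ u**5 du from 1 to 4, with antiderivative u**6/6.
Back in z: F(z) = exp(6*z)/6.
Then F(log(4)) - F(0) = (2048/3) - (1/6) = 1365/2.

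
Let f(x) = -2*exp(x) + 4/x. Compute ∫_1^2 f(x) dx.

An antiderivative is F(x) = -2*exp(x) + 4*log(x).
Then F(2) - F(1) = (-2*exp(2) + log(16)) - (-2*exp(1)) = -2*exp(2) + 4*log(2) + 2*exp(1).

-2*exp(2) + 4*log(2) + 2*exp(1)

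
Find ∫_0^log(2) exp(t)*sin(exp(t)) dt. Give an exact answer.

-cos(2) + cos(1)

Let u = exp(t), so du = exp(t) dt. When t = 0, u = 1; when t = log(2), u = 2.
The integral becomes ∫ sin(u) du from 1 to 2, with antiderivative -cos(u).
Back in t: F(t) = -cos(exp(t)).
Then F(log(2)) - F(0) = (-cos(2)) - (-cos(1)) = -cos(2) + cos(1).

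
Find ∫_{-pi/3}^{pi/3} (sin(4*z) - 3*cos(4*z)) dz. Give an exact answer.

An antiderivative is F(z) = -3*sin(4*z)/4 - cos(4*z)/4.
Then F(pi/3) - F(-pi/3) = (1/8 + 3*sqrt(3)/8) - (1/8 - 3*sqrt(3)/8) = 3*sqrt(3)/4.

3*sqrt(3)/4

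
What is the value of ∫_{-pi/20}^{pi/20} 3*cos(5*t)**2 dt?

Use the identity cos^2(5*t) = (1 + cos(10*t))/2.
An antiderivative is F(t) = 3*t/2 + 3*sin(10*t)/20.
Then F(pi/20) - F(-pi/20) = (3/20 + 3*pi/40) - (-3*pi/40 - 3/20) = 3/10 + 3*pi/20.

3/10 + 3*pi/20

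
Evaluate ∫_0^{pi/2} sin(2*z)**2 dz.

pi/4

Use the identity sin^2(2*z) = (1 - cos(4*z))/2.
An antiderivative is F(z) = z/2 - sin(4*z)/8.
Then F(pi/2) - F(0) = (pi/4) - (0) = pi/4.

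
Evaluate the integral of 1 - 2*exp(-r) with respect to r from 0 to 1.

-1 + 2*exp(-1)

An antiderivative is F(r) = r + 2*exp(-r).
Then F(1) - F(0) = (2*exp(-1) + 1) - (2) = -1 + 2*exp(-1).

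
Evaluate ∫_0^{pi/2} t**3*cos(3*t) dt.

Integrate by parts 3 times (u = t^3, dv = cos(3*t) dt).
An antiderivative is F(t) = t**3*sin(3*t)/3 + t**2*cos(3*t)/3 - 2*t*sin(3*t)/9 - 2*cos(3*t)/27.
Then F(pi/2) - F(0) = (-pi**3/24 + pi/9) - (-2/27) = -pi**3/24 + 2/27 + pi/9.

-pi**3/24 + 2/27 + pi/9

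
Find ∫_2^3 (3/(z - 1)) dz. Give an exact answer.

An antiderivative is F(z) = 3*log(z - 1).
Then F(3) - F(2) = (log(8)) - (0) = log(8).

log(8)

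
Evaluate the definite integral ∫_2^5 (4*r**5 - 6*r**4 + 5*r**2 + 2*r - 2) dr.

34362/5

By the power rule, an antiderivative is F(r) = 2*r**6/3 - 6*r**5/5 + 5*r**3/3 + r**2 - 2*r.
Then F(5) - F(2) = (6890) - (88/5) = 34362/5.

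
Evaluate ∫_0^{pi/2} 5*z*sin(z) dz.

Integrate by parts once (u = z, dv = 5*sin(z) dz).
An antiderivative is F(z) = -5*z*cos(z) + 5*sin(z).
Then F(pi/2) - F(0) = (5) - (0) = 5.

5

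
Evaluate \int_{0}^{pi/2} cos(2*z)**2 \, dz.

pi/4

Use the identity cos^2(2*z) = (1 + cos(4*z))/2.
An antiderivative is F(z) = z/2 + sin(4*z)/8.
Then F(pi/2) - F(0) = (pi/4) - (0) = pi/4.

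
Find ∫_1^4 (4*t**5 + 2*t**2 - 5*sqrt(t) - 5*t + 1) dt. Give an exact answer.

16285/6

By the power rule, an antiderivative is F(t) = 2*t**6/3 - 10*t**(3/2)/3 + 2*t**3/3 - 5*t**2/2 + t.
Then F(4) - F(1) = (8132/3) - (-7/2) = 16285/6.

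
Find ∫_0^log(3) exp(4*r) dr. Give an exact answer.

20

Let u = exp(r), so du = exp(r) dr. When r = 0, u = 1; when r = log(3), u = 3.
The integral becomes ∫ u**3 du from 1 to 3, with antiderivative u**4/4.
Back in r: F(r) = exp(4*r)/4.
Then F(log(3)) - F(0) = (81/4) - (1/4) = 20.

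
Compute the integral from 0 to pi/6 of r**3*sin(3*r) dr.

-2/27 + pi**2/108

Integrate by parts 3 times (u = r^3, dv = sin(3*r) dr).
An antiderivative is F(r) = -r**3*cos(3*r)/3 + r**2*sin(3*r)/3 + 2*r*cos(3*r)/9 - 2*sin(3*r)/27.
Then F(pi/6) - F(0) = (-2/27 + pi**2/108) - (0) = -2/27 + pi**2/108.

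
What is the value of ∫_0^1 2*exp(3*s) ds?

An antiderivative is F(s) = 2*exp(3*s)/3.
Then F(1) - F(0) = (2*exp(3)/3) - (2/3) = -2/3 + 2*exp(3)/3.

-2/3 + 2*exp(3)/3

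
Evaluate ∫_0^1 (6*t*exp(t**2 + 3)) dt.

-3*(1 - exp(1))*exp(3)

Let u = t**2 + 3, so du = 2*t dt. When t = 0, u = 3; when t = 1, u = 4.
The integral becomes 3·∫ exp(u) du from 3 to 4, with antiderivative 3*exp(u).
Back in t: F(t) = 3*exp(t**2 + 3).
Then F(1) - F(0) = (3*exp(4)) - (3*exp(3)) = -3*(1 - exp(1))*exp(3).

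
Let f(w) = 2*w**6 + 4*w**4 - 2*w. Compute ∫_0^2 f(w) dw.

By the power rule, an antiderivative is F(w) = 2*w**7/7 + 4*w**5/5 - w**2.
Then F(2) - F(0) = (2036/35) - (0) = 2036/35.

2036/35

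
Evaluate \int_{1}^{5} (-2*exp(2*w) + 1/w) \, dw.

An antiderivative is F(w) = -exp(2*w) + log(w).
Then F(5) - F(1) = (-exp(10) + log(5)) - (-exp(2)) = -exp(10) + log(5) + exp(2).

-exp(10) + log(5) + exp(2)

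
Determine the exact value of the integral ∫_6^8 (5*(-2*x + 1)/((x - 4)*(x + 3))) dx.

Factor the denominator: x**2 - x - 12 = (x + 3)(x - 4).
Partial fractions: 5*(-2*x + 1)/((x - 4)*(x + 3)) = -5/(x + 3) - 5/(x - 4).
An antiderivative is F(x) = -5*log(x - 4) - 5*log(x + 3).
Then F(8) - F(6) = (-5*log(11) - 10*log(2)) - (-10*log(3) - 5*log(2)) = -5*log(11) - 5*log(2) + 10*log(3).

-5*log(11) - 5*log(2) + 10*log(3)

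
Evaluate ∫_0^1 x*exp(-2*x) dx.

(-3 + exp(2))*exp(-2)/4

Integrate by parts once (u = x, dv = exp(-2*x) dx).
An antiderivative is F(x) = (-2*x - 1)*exp(-2*x)/4.
Then F(1) - F(0) = (-3*exp(-2)/4) - (-1/4) = (-3 + exp(2))*exp(-2)/4.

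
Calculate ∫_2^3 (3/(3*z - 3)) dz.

log(2)

An antiderivative is F(z) = log(3*z - 3).
Then F(3) - F(2) = (log(6)) - (log(3)) = log(2).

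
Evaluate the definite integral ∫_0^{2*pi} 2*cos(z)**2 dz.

Use the identity cos^2(z) = (1 + cos(2*z))/2.
An antiderivative is F(z) = z + sin(2*z)/2.
Then F(2*pi) - F(0) = (2*pi) - (0) = 2*pi.

2*pi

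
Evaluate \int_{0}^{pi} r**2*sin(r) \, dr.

-4 + pi**2

Integrate by parts twice (u = r^2, dv = sin(r) dr).
An antiderivative is F(r) = -r**2*cos(r) + 2*r*sin(r) + 2*cos(r).
Then F(pi) - F(0) = (-2 + pi**2) - (2) = -4 + pi**2.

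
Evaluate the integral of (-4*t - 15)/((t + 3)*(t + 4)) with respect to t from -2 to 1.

Factor the denominator: t**2 + 7*t + 12 = (t + 4)(t + 3).
Partial fractions: (-4*t - 15)/((t + 3)*(t + 4)) = -1/(t + 4) - 3/(t + 3).
An antiderivative is F(t) = -3*log(t + 3) - log(t + 4).
Then F(1) - F(-2) = (-6*log(2) - log(5)) - (-log(2)) = -5*log(2) - log(5).

-5*log(2) - log(5)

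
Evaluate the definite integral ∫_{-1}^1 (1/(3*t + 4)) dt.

An antiderivative is F(t) = log(3*t + 4)/3.
Then F(1) - F(-1) = (log(7)/3) - (0) = log(7)/3.

log(7)/3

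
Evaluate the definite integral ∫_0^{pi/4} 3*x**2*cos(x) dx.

Integrate by parts twice (u = x^2, dv = 3*cos(x) dx).
An antiderivative is F(x) = 3*x**2*sin(x) + 6*x*cos(x) - 6*sin(x).
Then F(pi/4) - F(0) = (3*sqrt(2)*(-32 + pi**2 + 8*pi)/32) - (0) = 3*sqrt(2)*(-32 + pi**2 + 8*pi)/32.

3*sqrt(2)*(-32 + pi**2 + 8*pi)/32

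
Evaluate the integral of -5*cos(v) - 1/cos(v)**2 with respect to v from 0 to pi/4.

-5*sqrt(2)/2 - 1

An antiderivative is F(v) = -5*sin(v) - tan(v).
Then F(pi/4) - F(0) = (-5*sqrt(2)/2 - 1) - (0) = -5*sqrt(2)/2 - 1.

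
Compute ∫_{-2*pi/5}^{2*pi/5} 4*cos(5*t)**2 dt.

8*pi/5

Use the identity cos^2(5*t) = (1 + cos(10*t))/2.
An antiderivative is F(t) = 2*t + sin(10*t)/5.
Then F(2*pi/5) - F(-2*pi/5) = (4*pi/5) - (-4*pi/5) = 8*pi/5.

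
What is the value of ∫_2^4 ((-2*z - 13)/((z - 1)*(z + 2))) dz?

-log(72)

Factor the denominator: z**2 + z - 2 = (z + 2)(z - 1).
Partial fractions: (-2*z - 13)/((z - 1)*(z + 2)) = 3/(z + 2) - 5/(z - 1).
An antiderivative is F(z) = -5*log(z - 1) + 3*log(z + 2).
Then F(4) - F(2) = (log(8/9)) - (log(64)) = -log(72).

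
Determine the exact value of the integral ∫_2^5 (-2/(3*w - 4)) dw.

-2*log(11)/3 + 2*log(2)/3

An antiderivative is F(w) = -2*log(3*w - 4)/3.
Then F(5) - F(2) = (-2*log(11)/3) - (-2*log(2)/3) = -2*log(11)/3 + 2*log(2)/3.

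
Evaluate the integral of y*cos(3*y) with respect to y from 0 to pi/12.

Integrate by parts once (u = y, dv = cos(3*y) dy).
An antiderivative is F(y) = y*sin(3*y)/3 + cos(3*y)/9.
Then F(pi/12) - F(0) = (sqrt(2)*(pi + 4)/72) - (1/9) = -1/9 + sqrt(2)*pi/72 + sqrt(2)/18.

-1/9 + sqrt(2)*pi/72 + sqrt(2)/18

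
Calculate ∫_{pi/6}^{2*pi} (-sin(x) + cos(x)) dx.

An antiderivative is F(x) = sin(x) + cos(x).
Then F(2*pi) - F(pi/6) = (1) - (1/2 + sqrt(3)/2) = 1/2 - sqrt(3)/2.

1/2 - sqrt(3)/2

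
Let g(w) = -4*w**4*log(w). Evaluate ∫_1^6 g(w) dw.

1244 - 31104*log(6)/5

Integrate by parts once (u = ln w, dv = -4*w**4 dw).
An antiderivative is F(w) = -4*w**5*(5*log(w) - 1)/25.
Then F(6) - F(1) = (31104/25 - 31104*log(6)/5) - (4/25) = 1244 - 31104*log(6)/5.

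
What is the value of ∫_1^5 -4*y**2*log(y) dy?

496/9 - 500*log(5)/3

Integrate by parts once (u = ln y, dv = -4*y**2 dy).
An antiderivative is F(y) = -4*y**3*(3*log(y) - 1)/9.
Then F(5) - F(1) = (500/9 - 500*log(5)/3) - (4/9) = 496/9 - 500*log(5)/3.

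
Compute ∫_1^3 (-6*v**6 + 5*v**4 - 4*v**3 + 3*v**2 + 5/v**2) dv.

-35330/21

By the power rule, an antiderivative is F(v) = -6*v**7/7 + v**5 - v**4 + v**3 - 5/v.
Then F(3) - F(1) = (-35432/21) - (-34/7) = -35330/21.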